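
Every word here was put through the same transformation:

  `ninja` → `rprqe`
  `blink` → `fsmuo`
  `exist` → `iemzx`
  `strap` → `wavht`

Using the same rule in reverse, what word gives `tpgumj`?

Shifts by position in ninja: pos 0: n→r (+4), pos 1: i→p (+7), pos 2: n→r (+4), pos 3: j→q (+7) — repeating every 2. The shifts repeat in a cycle of length 2: positions 0,1,… shift by +4, +7, then the pattern repeats.
Reversing it on tpgumj: t−4=p, p−7=i, g−4=c, u−7=n, m−4=i, j−7=c.

picnic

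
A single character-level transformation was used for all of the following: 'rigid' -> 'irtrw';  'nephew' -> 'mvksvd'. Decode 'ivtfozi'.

Each pair mirrors across the alphabet (r↔i, i↔r, g↔t): positions sum to 25. Each letter is replaced by its mirror in the alphabet: a↔z, b↔y, c↔x, and so on (the Atbash cipher).
Reversing it on ivtfozi: i↔r, v↔e, t↔g, f↔u, o↔l, z↔a, i↔r.

regular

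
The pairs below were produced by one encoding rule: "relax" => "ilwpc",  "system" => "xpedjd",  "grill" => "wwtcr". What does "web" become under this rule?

The output letters match the input read backwards, each shifted +11: relax reversed is xaler. Read the word backwards and shift each letter +11.
On web: reverse → bew; then shift: b+11=m, e+11=p, w+11=h.

mph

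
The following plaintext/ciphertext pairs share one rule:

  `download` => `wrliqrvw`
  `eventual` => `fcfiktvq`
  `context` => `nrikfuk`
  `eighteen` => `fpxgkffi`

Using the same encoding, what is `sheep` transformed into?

bgffa

Each letter's alphabet position (a=0..z=25) is mapped through 9·x+21 mod 26 — an affine cipher.
On sheep: s(18)→9·18+21≡1=b; h(7)→9·7+21≡6=g; e(4)→9·4+21≡5=f; e(4)→9·4+21≡5=f; p(15)→9·15+21≡0=a (all mod 26).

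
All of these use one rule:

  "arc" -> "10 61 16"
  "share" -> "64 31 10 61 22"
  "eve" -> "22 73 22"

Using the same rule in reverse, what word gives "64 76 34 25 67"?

The formula is n = 3×(alphabet index, a=1) + 7.
Undoing it on 64 76 34 25 67: 64→(64−7)÷3=19=s, 76→(76−7)÷3=23=w, 34→(34−7)÷3=9=i, 25→(25−7)÷3=6=f, 67→(67−7)÷3=20=t.

swift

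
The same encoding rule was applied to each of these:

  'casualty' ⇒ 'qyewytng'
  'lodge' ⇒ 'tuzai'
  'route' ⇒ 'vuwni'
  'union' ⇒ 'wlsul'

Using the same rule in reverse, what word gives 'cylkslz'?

mankind

c(2)→q(16) and a(0)→y(24) fit y≡9x+24 (mod 26); the inverse of 9 mod 26 is 3. Each letter's alphabet position (a=0..z=25) is mapped through 9·x+24 mod 26 — an affine cipher.
Undoing it on cylkslz: c(2)→3·(2−24)≡12=m; y(24)→3·(24−24)≡0=a; l(11)→3·(11−24)≡13=n; k(10)→3·(10−24)≡10=k; s(18)→3·(18−24)≡8=i; l(11)→3·(11−24)≡13=n; z(25)→3·(25−24)≡3=d (all mod 26).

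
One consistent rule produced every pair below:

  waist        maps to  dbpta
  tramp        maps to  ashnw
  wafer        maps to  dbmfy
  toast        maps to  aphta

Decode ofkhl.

hedge

Shifts by position in waist: pos 0: w→d (+7), pos 1: a→b (+1), pos 2: i→p (+7), pos 3: s→t (+1) — repeating every 2. A repeating key of period 2 is used — shifts +7, +1 over and over.
Undoing it on ofkhl: o−7=h, f−1=e, k−7=d, h−1=g, l−7=e.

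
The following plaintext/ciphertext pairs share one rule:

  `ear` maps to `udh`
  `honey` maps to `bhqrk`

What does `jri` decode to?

The output letters match the input read backwards, each shifted +3: ear reversed is rae. Two steps: reverse the string, then apply a Caesar shift of +3.
Undoing it on jri: shift back: j−3=g, r−3=o, i−3=f → gof; then reverse → fog.

fog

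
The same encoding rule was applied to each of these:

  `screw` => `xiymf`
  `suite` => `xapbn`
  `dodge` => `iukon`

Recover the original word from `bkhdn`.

In screw: s→x is +5, c→i is +6, r→y is +7, e→m is +8 — the shift increases by 1 each position. Each letter shifts forward by (position + 5), i.e. 5, 6, 7, … — the shift grows by one for each successive letter.
Reversing it on bkhdn: b−5=w, k−6=e, h−7=a, d−8=v, n−9=e.

weave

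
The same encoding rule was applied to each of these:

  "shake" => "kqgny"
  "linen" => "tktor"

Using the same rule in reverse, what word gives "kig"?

ace

The output letters match the input read backwards, each shifted +6: shake reversed is ekahs. Read the word backwards and shift each letter +6.
Reversing it on kig: shift back: k−6=e, i−6=c, g−6=a → eca; then reverse → ace.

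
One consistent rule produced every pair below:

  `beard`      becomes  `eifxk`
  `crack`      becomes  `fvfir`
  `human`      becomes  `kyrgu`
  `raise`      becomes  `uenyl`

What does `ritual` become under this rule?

umyaht

In beard: b→e is +3, e→i is +4, a→f is +5, r→x is +6 — the shift increases by 1 each position. Each letter shifts forward by (position + 3), i.e. 3, 4, 5, … — the shift grows by one for each successive letter.
For ritual: r+3=u, i+4=m, t+5=y, u+6=a, a+7=h, l+8=t.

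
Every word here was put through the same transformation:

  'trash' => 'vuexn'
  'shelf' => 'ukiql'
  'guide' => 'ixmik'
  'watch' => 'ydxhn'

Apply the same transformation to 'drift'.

fumkz

In trash: t→v is +2, r→u is +3, a→e is +4, s→x is +5 — the shift increases by 1 each position. Each letter shifts forward by (position + 2), i.e. 2, 3, 4, … — the shift grows by one for each successive letter.
Applying it to drift: d+2=f, r+3=u, i+4=m, f+5=k, t+6=z.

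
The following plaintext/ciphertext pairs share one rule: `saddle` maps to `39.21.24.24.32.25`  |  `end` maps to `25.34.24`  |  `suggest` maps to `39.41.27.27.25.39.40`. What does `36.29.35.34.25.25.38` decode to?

pioneer

s is letter #19 and maps to 39: an offset of 20. The number is (letter's place in the alphabet, a=1) + 20.
Decoding 36.29.35.34.25.25.38: 36→(36−20)÷1=16=p, 29→(29−20)÷1=9=i, 35→(35−20)÷1=15=o, 34→(34−20)÷1=14=n, 25→(25−20)÷1=5=e, 25→(25−20)÷1=5=e, 38→(38−20)÷1=18=r.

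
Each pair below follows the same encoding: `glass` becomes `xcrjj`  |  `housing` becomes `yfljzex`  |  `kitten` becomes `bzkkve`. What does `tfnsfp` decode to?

This is a Caesar cipher with shift 17.
Decoding tfnsfp: t−17=c, f−17=o, n−17=w, s−17=b, f−17=o, p−17=y.

cowboy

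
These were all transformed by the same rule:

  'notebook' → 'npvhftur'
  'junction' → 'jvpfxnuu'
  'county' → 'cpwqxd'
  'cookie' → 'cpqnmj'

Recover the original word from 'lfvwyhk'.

In notebook: n→n is +0, o→p is +1, t→v is +2, e→h is +3 — the shift increases by 1 each position. The shift increases by 1 at each position, starting from +0: 0, 1, 2, ….
Decoding lfvwyhk: l−0=l, f−1=e, v−2=t, w−3=t, y−4=u, h−5=c, k−6=e.

lettuce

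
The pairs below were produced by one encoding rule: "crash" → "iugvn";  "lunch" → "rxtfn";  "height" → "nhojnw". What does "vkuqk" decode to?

Shifts by position in crash: pos 0: c→i (+6), pos 1: r→u (+3), pos 2: a→g (+6), pos 3: s→v (+3) — repeating every 2. It's a Vigenère-style cipher with numeric key [6,3]: position i shifts by key[i mod 2].
Undoing it on vkuqk: v−6=p, k−3=h, u−6=o, q−3=n, k−6=e.

phone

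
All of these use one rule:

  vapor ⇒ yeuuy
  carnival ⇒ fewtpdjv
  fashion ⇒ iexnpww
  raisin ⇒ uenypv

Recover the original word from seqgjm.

In vapor: v→y is +3, a→e is +4, p→u is +5, o→u is +6 — the shift increases by 1 each position. The shift increases by 1 at each position, starting from +3: 3, 4, 5, ….
Decoding seqgjm: s−3=p, e−4=a, q−5=l, g−6=a, j−7=c, m−8=e.

palace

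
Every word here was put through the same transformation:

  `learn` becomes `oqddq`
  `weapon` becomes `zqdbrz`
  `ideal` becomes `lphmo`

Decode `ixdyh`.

flame

The shifts repeat in a cycle of length 2: positions 0,1,… shift by +3, +12, then the pattern repeats.
Decoding ixdyh: i−3=f, x−12=l, d−3=a, y−12=m, h−3=e.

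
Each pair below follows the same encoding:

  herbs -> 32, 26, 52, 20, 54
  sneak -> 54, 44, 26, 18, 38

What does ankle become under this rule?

18, 44, 38, 40, 26

Each letter becomes 2×(its alphabet position, a=1..z=26) + 16.
For ankle: a=1→18, n=14→44, k=11→38, l=12→40, e=5→26.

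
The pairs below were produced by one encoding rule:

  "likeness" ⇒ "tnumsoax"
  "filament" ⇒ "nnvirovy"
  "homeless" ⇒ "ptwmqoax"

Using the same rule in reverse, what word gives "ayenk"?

A repeating key of period 3 is used — shifts +8, +5, +10 over and over.
Undoing it on ayenk: a−8=s, y−5=t, e−10=u, n−8=f, k−5=f.

stuff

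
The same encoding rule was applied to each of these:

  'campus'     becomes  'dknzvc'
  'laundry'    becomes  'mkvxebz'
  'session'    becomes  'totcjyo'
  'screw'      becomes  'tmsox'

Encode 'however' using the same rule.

iyxowos

The shifts repeat in a cycle of length 2: positions 0,1,… shift by +1, +10, then the pattern repeats.
On however: h+1=i, o+10=y, w+1=x, e+10=o, v+1=w, e+10=o, r+1=s.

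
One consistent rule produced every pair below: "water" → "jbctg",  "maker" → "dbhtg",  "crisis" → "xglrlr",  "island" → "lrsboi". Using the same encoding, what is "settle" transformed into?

Treating letters as 0–25, the rule is x ↦ 11x + 1 (mod 26).
For settle: s(18)→11·18+1≡17=r; e(4)→11·4+1≡19=t; t(19)→11·19+1≡2=c; t(19)→11·19+1≡2=c; l(11)→11·11+1≡18=s; e(4)→11·4+1≡19=t (all mod 26).

rtccst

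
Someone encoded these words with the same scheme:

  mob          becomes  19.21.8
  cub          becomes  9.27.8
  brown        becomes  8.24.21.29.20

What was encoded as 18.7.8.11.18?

m is letter #13 and maps to 19: an offset of 6. The number is (letter's place in the alphabet, a=1) + 6.
Reversing it on 18.7.8.11.18: 18→(18−6)÷1=12=l, 7→(7−6)÷1=1=a, 8→(8−6)÷1=2=b, 11→(11−6)÷1=5=e, 18→(18−6)÷1=12=l.

label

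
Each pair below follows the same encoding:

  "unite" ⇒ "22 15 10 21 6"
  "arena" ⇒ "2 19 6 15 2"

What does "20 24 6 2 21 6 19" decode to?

Each letter is replaced by its alphabet position (a=1..z=26) + 1.
Reversing it on 20 24 6 2 21 6 19: 20→(20−1)÷1=19=s, 24→(24−1)÷1=23=w, 6→(6−1)÷1=5=e, 2→(2−1)÷1=1=a, 21→(21−1)÷1=20=t, 6→(6−1)÷1=5=e, 19→(19−1)÷1=18=r.

sweater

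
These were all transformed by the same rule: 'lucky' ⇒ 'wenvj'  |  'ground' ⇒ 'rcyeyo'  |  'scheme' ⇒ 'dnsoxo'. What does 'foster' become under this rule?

qydeoc

The shift depends on letter class: consonant l→w is +11, but vowel u→e is +10. Vowels shift forward by 10 and consonants shift forward by 11.
Applying it to foster: f(cons)+11=q, o(vowel)+10=y, s(cons)+11=d, t(cons)+11=e, e(vowel)+10=o, r(cons)+11=c.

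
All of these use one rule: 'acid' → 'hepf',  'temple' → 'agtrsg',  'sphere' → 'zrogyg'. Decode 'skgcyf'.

A repeating key of period 2 is used — shifts +7, +2 over and over.
Undoing it on skgcyf: s−7=l, k−2=i, g−7=z, c−2=a, y−7=r, f−2=d.

lizard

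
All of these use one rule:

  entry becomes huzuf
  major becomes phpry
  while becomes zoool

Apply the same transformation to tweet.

Shifts by position in entry: pos 0: e→h (+3), pos 1: n→u (+7), pos 2: t→z (+6), pos 3: r→u (+3), pos 4: y→f (+7) — repeating every 3. A repeating key of period 3 is used — shifts +3, +7, +6 over and over.
On tweet: t+3=w, w+7=d, e+6=k, e+3=h, t+7=a.

wdkha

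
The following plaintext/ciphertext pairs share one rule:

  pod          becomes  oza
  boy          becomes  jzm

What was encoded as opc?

red

The output letters match the input read backwards, each shifted +11: pod reversed is dop. The word is reversed, then every letter is shifted forward by 11.
Decoding opc: shift back: o−11=d, p−11=e, c−11=r → der; then reverse → red.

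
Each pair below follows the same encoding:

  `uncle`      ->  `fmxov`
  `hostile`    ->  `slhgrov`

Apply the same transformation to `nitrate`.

Each pair mirrors across the alphabet (u↔f, n↔m, c↔x): positions sum to 25. Each letter is replaced by its mirror in the alphabet: a↔z, b↔y, c↔x, and so on (the Atbash cipher).
For nitrate: n↔m, i↔r, t↔g, r↔i, a↔z, t↔g, e↔v.

mrgizgv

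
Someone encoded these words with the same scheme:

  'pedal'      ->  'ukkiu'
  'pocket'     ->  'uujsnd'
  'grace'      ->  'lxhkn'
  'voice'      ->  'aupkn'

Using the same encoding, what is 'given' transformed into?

locmw

In pedal: p→u is +5, e→k is +6, d→k is +7, a→i is +8 — the shift increases by 1 each position. Each letter shifts forward by (position + 5), i.e. 5, 6, 7, … — the shift grows by one for each successive letter.
For given: g+5=l, i+6=o, v+7=c, e+8=m, n+9=w.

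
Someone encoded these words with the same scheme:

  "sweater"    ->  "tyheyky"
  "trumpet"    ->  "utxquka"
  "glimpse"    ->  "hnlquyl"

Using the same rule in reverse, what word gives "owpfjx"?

number

In sweater: s→t is +1, w→y is +2, e→h is +3, a→e is +4 — the shift increases by 1 each position. Letter i (0-indexed) is shifted by i+1, so successive shifts are 1, 2, 3, ….
Undoing it on owpfjx: o−1=n, w−2=u, p−3=m, f−4=b, j−5=e, x−6=r.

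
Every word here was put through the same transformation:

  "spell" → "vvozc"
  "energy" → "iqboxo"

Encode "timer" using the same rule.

bowsd

The output letters match the input read backwards, each shifted +10: spell reversed is lleps. Read the word backwards and shift each letter +10.
On timer: reverse → remit; then shift: r+10=b, e+10=o, m+10=w, i+10=s, t+10=d.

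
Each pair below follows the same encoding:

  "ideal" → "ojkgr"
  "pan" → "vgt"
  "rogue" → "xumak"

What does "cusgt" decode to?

Compare letters: i→o is +6, d→j is +6, e→k is +6 — a constant shift. Each letter is shifted forward by 6 in the alphabet (a Caesar shift of +6).
Reversing it on cusgt: c−6=w, u−6=o, s−6=m, g−6=a, t−6=n.

woman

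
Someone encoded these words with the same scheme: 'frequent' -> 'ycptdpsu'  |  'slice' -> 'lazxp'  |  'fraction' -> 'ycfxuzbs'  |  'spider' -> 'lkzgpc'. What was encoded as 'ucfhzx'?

tragic

f(5)→y(24) and r(17)→c(2) fit y≡9x+5 (mod 26); the inverse of 9 mod 26 is 3. This is an affine cipher: with a=0,…,z=25, each position x becomes (9x+5) mod 26.
Decoding ucfhzx: u(20)→3·(20−5)≡19=t; c(2)→3·(2−5)≡17=r; f(5)→3·(5−5)≡0=a; h(7)→3·(7−5)≡6=g; z(25)→3·(25−5)≡8=i; x(23)→3·(23−5)≡2=c (all mod 26).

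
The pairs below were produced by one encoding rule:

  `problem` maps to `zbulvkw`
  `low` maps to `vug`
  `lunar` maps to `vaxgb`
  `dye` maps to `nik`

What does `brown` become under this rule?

lbugx

The shift depends on letter class: consonant p→z is +10, but vowel o→u is +6. Vowels shift forward by 6 and consonants shift forward by 10.
For brown: b(cons)+10=l, r(cons)+10=b, o(vowel)+6=u, w(cons)+10=g, n(cons)+10=x.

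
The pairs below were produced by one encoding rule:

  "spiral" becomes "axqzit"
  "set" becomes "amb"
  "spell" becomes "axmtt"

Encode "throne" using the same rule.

Compare letters: s→a is +8, p→x is +8, i→q is +8 — a constant shift. This is a Caesar cipher with shift 8.
On throne: t+8=b, h+8=p, r+8=z, o+8=w, n+8=v, e+8=m.

bpzwvm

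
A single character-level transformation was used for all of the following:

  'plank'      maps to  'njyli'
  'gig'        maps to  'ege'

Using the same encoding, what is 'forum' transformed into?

This is a Caesar cipher with shift 24.
Applying it to forum: f+24=d, o+24=m, r+24=p, u+24=s, m+24=k.

dmpsk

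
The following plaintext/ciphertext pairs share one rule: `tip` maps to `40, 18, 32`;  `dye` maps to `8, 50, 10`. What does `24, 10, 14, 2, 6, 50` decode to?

t(#20)→40 and i(#9)→18: differences scale by 2, so n = 2·pos + 0. The formula is n = 2×(alphabet index, a=1).
Decoding 24, 10, 14, 2, 6, 50: 24→(24−0)÷2=12=l, 10→(10−0)÷2=5=e, 14→(14−0)÷2=7=g, 2→(2−0)÷2=1=a, 6→(6−0)÷2=3=c, 50→(50−0)÷2=25=y.

legacy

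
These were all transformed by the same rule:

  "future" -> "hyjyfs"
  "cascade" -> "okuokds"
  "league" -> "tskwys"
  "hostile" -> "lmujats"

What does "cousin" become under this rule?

omyuax

Treating letters as 0–25, the rule is x ↦ 15x + 10 (mod 26).
Applying it to cousin: c(2)→15·2+10≡14=o; o(14)→15·14+10≡12=m; u(20)→15·20+10≡24=y; s(18)→15·18+10≡20=u; i(8)→15·8+10≡0=a; n(13)→15·13+10≡23=x (all mod 26).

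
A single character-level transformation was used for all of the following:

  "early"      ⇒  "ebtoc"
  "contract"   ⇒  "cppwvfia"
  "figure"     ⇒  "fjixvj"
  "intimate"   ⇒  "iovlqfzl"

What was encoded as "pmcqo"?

plank

In early: e→e is +0, a→b is +1, r→t is +2, l→o is +3 — the shift increases by 1 each position. Each letter shifts forward by its position index (0, 1, 2, …) — the shift grows by one for each successive letter.
Decoding pmcqo: p−0=p, m−1=l, c−2=a, q−3=n, o−4=k.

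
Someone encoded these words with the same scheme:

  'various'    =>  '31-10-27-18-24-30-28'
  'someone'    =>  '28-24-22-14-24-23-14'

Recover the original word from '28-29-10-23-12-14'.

v is letter #22 and maps to 31: an offset of 9. The number is (letter's place in the alphabet, a=1) + 9.
Decoding 28-29-10-23-12-14: 28→(28−9)÷1=19=s, 29→(29−9)÷1=20=t, 10→(10−9)÷1=1=a, 23→(23−9)÷1=14=n, 12→(12−9)÷1=3=c, 14→(14−9)÷1=5=e.

stance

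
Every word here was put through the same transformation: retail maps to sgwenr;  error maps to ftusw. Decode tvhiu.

steep

In retail: r→s is +1, e→g is +2, t→w is +3, a→e is +4 — the shift increases by 1 each position. Each letter shifts forward by (position + 1), i.e. 1, 2, 3, … — the shift grows by one for each successive letter.
Decoding tvhiu: t−1=s, v−2=t, h−3=e, i−4=e, u−5=p.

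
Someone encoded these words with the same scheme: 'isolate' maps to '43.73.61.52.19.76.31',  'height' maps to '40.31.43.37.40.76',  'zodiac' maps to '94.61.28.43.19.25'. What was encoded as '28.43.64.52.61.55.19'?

diploma

i(#9)→43 and s(#19)→73: differences scale by 3, so n = 3·pos + 16. The formula is n = 3×(alphabet index, a=1) + 16.
Decoding 28.43.64.52.61.55.19: 28→(28−16)÷3=4=d, 43→(43−16)÷3=9=i, 64→(64−16)÷3=16=p, 52→(52−16)÷3=12=l, 61→(61−16)÷3=15=o, 55→(55−16)÷3=13=m, 19→(19−16)÷3=1=a.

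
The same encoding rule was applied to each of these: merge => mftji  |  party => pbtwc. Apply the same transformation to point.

In merge: m→m is +0, e→f is +1, r→t is +2, g→j is +3 — the shift increases by 1 each position. The shift increases by 1 at each position, starting from +0: 0, 1, 2, ….
For point: p+0=p, o+1=p, i+2=k, n+3=q, t+4=x.

ppkqx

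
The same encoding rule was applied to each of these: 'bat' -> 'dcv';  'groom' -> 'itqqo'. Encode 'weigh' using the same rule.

Compare letters: b→d is +2, a→c is +2, t→v is +2 — a constant shift. Each letter is shifted forward by 2 in the alphabet (a Caesar shift of +2).
Applying it to weigh: w+2=y, e+2=g, i+2=k, g+2=i, h+2=j.

ygkij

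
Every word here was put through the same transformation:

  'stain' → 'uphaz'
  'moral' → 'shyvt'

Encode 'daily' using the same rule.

fsphk

Read the word backwards and shift each letter +7.
For daily: reverse → yliad; then shift: y+7=f, l+7=s, i+7=p, a+7=h, d+7=k.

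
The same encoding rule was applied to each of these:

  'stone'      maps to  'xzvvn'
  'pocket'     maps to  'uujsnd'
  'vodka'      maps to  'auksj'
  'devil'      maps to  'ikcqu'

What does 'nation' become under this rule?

Each letter shifts forward by (position + 5), i.e. 5, 6, 7, … — the shift grows by one for each successive letter.
On nation: n+5=s, a+6=g, t+7=a, i+8=q, o+9=x, n+10=x.

sgaqxx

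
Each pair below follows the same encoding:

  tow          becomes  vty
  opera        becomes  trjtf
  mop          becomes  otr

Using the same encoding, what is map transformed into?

ofr

The shift depends on letter class: consonant t→v is +2, but vowel o→t is +5. Two shifts are in play — +5 for a/e/i/o/u, +2 for every other letter.
On map: m(cons)+2=o, a(vowel)+5=f, p(cons)+2=r.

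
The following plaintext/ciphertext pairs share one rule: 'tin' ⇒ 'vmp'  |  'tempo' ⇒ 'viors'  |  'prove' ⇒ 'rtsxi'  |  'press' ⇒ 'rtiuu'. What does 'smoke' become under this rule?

uosmi

The shift depends on letter class: consonant t→v is +2, but vowel i→m is +4. The rule splits by letter class: vowels +4, consonants +2.
Applying it to smoke: s(cons)+2=u, m(cons)+2=o, o(vowel)+4=s, k(cons)+2=m, e(vowel)+4=i.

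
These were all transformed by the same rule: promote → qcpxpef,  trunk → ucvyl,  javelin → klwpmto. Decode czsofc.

The shifts repeat in a cycle of length 2: positions 0,1,… shift by +1, +11, then the pattern repeats.
Reversing it on czsofc: c−1=b, z−11=o, s−1=r, o−11=d, f−1=e, c−11=r.

border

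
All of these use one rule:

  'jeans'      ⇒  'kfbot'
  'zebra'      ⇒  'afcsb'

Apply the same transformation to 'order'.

It's a constant shift of +1 (ROT1).
For order: o+1=p, r+1=s, d+1=e, e+1=f, r+1=s.

psefs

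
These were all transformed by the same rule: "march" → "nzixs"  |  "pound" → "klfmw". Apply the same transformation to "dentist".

wvmgrhg

Each pair mirrors across the alphabet (m↔n, a↔z, r↔i): positions sum to 25. Each letter is replaced by its mirror in the alphabet: a↔z, b↔y, c↔x, and so on (the Atbash cipher).
On dentist: d↔w, e↔v, n↔m, t↔g, i↔r, s↔h, t↔g.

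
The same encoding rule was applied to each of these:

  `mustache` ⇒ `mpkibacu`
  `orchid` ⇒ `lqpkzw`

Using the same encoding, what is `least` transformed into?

baimt

The word is reversed, then every letter is shifted forward by 8.
For least: reverse → tsael; then shift: t+8=b, s+8=a, a+8=i, e+8=m, l+8=t.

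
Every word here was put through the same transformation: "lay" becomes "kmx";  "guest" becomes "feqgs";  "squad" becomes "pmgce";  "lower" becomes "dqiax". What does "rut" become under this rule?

The output letters match the input read backwards, each shifted +12: lay reversed is yal. The word is reversed, then every letter is shifted forward by 12.
For rut: reverse → tur; then shift: t+12=f, u+12=g, r+12=d.

fgd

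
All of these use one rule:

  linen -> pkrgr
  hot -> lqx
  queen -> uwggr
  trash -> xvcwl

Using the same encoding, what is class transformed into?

gpcww

Two shifts are in play — +2 for a/e/i/o/u, +4 for every other letter.
For class: c(cons)+4=g, l(cons)+4=p, a(vowel)+2=c, s(cons)+4=w, s(cons)+4=w.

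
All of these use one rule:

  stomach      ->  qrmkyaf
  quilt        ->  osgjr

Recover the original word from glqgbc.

inside

Compare letters: s→q is +24, t→r is +24, o→m is +24 — a constant shift. Each letter is shifted forward by 24 in the alphabet (a Caesar shift of +24).
Undoing it on glqgbc: g−24=i, l−24=n, q−24=s, g−24=i, b−24=d, c−24=e.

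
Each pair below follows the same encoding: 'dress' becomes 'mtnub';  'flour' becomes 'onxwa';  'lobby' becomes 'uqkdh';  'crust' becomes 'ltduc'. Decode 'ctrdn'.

tribe

Shifts by position in dress: pos 0: d→m (+9), pos 1: r→t (+2), pos 2: e→n (+9), pos 3: s→u (+2) — repeating every 2. It's a Vigenère-style cipher with numeric key [9,2]: position i shifts by key[i mod 2].
Decoding ctrdn: c−9=t, t−2=r, r−9=i, d−2=b, n−9=e.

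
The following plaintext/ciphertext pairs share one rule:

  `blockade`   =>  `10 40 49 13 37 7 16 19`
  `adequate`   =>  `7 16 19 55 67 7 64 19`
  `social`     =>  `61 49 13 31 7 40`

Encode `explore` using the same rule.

19 76 52 40 49 58 19

b(#2)→10 and l(#12)→40: differences scale by 3, so n = 3·pos + 4. With a=1..z=26, the number is 3·pos + 4.
Applying it to explore: e=5→19, x=24→76, p=16→52, l=12→40, o=15→49, r=18→58, e=5→19.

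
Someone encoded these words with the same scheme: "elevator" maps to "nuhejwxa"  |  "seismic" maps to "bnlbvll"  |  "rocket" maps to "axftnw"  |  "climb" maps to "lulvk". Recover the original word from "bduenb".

A repeating key of period 3 is used — shifts +9, +9, +3 over and over.
Reversing it on bduenb: b−9=s, d−9=u, u−3=r, e−9=v, n−9=e, b−3=y.

survey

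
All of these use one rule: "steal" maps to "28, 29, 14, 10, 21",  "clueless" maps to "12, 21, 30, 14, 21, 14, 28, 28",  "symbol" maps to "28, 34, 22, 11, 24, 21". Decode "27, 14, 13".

s is letter #19 and maps to 28: an offset of 9. Each letter is replaced by its alphabet position (a=1..z=26) + 9.
Decoding 27, 14, 13: 27→(27−9)÷1=18=r, 14→(14−9)÷1=5=e, 13→(13−9)÷1=4=d.

red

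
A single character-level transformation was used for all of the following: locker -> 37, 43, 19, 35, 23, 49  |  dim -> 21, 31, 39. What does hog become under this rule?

l(#12)→37 and o(#15)→43: differences scale by 2, so n = 2·pos + 13. Each letter becomes 2×(its alphabet position, a=1..z=26) + 13.
On hog: h=8→29, o=15→43, g=7→27.

29, 43, 27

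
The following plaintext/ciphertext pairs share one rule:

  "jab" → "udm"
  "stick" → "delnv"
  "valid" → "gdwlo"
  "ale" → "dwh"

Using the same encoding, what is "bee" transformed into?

mhh

Vowels shift forward by 3 and consonants shift forward by 11.
On bee: b(cons)+11=m, e(vowel)+3=h, e(vowel)+3=h.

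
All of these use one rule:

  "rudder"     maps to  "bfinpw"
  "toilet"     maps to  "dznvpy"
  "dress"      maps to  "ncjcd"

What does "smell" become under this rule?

cxjvw

Shifts by position in rudder: pos 0: r→b (+10), pos 1: u→f (+11), pos 2: d→i (+5), pos 3: d→n (+10), pos 4: e→p (+11), pos 5: r→w (+5) — repeating every 3. The shifts repeat in a cycle of length 3: positions 0,1,… shift by +10, +11, +5, then the pattern repeats.
For smell: s+10=c, m+11=x, e+5=j, l+10=v, l+11=w.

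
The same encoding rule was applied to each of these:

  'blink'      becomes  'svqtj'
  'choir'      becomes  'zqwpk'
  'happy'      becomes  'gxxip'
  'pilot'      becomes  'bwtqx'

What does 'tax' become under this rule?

The word is reversed, then every letter is shifted forward by 8.
On tax: reverse → xat; then shift: x+8=f, a+8=i, t+8=b.

fib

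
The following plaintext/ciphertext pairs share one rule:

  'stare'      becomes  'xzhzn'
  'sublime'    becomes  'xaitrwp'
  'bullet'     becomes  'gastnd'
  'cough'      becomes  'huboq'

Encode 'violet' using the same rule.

Letter i (0-indexed) is shifted by i+5, so successive shifts are 5, 6, 7, ….
On violet: v+5=a, i+6=o, o+7=v, l+8=t, e+9=n, t+10=d.

aovtnd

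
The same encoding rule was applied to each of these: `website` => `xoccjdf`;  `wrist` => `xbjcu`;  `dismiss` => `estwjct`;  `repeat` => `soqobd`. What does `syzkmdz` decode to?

royalty

The shifts repeat in a cycle of length 2: positions 0,1,… shift by +1, +10, then the pattern repeats.
Reversing it on syzkmdz: s−1=r, y−10=o, z−1=y, k−10=a, m−1=l, d−10=t, z−1=y.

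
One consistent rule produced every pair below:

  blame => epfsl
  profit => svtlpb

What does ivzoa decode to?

In blame: b→e is +3, l→p is +4, a→f is +5, m→s is +6 — the shift increases by 1 each position. Letter i (0-indexed) is shifted by i+3, so successive shifts are 3, 4, 5, ….
Decoding ivzoa: i−3=f, v−4=r, z−5=u, o−6=i, a−7=t.

fruit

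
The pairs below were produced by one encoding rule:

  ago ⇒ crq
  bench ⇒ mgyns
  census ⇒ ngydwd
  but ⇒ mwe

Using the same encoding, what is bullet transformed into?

The shift depends on letter class: consonant g→r is +11, but vowel a→c is +2. Vowels shift forward by 2 and consonants shift forward by 11.
For bullet: b(cons)+11=m, u(vowel)+2=w, l(cons)+11=w, l(cons)+11=w, e(vowel)+2=g, t(cons)+11=e.

mwwwge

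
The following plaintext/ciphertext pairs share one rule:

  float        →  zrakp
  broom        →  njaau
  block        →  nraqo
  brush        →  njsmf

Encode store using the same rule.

mpajw

Each letter's alphabet position (a=0..z=25) is mapped through 3·x+10 mod 26 — an affine cipher.
On store: s(18)→3·18+10≡12=m; t(19)→3·19+10≡15=p; o(14)→3·14+10≡0=a; r(17)→3·17+10≡9=j; e(4)→3·4+10≡22=w (all mod 26).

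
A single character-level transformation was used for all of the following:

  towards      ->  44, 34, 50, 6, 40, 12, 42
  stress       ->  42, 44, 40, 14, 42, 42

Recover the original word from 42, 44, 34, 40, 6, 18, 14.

storage

t(#20)→44 and o(#15)→34: differences scale by 2, so n = 2·pos + 4. With a=1..z=26, the number is 2·pos + 4.
Decoding 42, 44, 34, 40, 6, 18, 14: 42→(42−4)÷2=19=s, 44→(44−4)÷2=20=t, 34→(34−4)÷2=15=o, 40→(40−4)÷2=18=r, 6→(6−4)÷2=1=a, 18→(18−4)÷2=7=g, 14→(14−4)÷2=5=e.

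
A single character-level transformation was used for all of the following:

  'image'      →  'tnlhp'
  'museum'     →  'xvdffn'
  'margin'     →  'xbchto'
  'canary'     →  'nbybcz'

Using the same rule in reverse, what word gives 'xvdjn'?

music

Shifts by position in image: pos 0: i→t (+11), pos 1: m→n (+1), pos 2: a→l (+11), pos 3: g→h (+1) — repeating every 2. It's a Vigenère-style cipher with numeric key [11,1]: position i shifts by key[i mod 2].
Decoding xvdjn: x−11=m, v−1=u, d−11=s, j−1=i, n−11=c.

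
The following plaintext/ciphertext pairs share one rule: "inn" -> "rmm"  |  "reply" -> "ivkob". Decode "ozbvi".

layer

Each pair mirrors across the alphabet (i↔r, n↔m, n↔m): positions sum to 25. Letters are reflected about the middle of the alphabet (position → 25−position): Atbash.
Decoding ozbvi: o↔l, z↔a, b↔y, v↔e, i↔r.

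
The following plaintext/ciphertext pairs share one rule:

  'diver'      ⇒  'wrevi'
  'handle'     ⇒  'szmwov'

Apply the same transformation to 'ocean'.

lxvzm

Each pair mirrors across the alphabet (d↔w, i↔r, v↔e): positions sum to 25. This is the alphabet-reversal cipher (Atbash): a becomes z, b becomes y, etc.
On ocean: o↔l, c↔x, e↔v, a↔z, n↔m.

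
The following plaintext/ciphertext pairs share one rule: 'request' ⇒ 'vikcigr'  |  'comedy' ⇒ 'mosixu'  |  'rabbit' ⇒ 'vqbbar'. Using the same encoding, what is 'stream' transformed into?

grviqs

r(17)→v(21) and e(4)→i(8) fit y≡11x+16 (mod 26); the inverse of 11 mod 26 is 19. Each letter's alphabet position (a=0..z=25) is mapped through 11·x+16 mod 26 — an affine cipher.
For stream: s(18)→11·18+16≡6=g; t(19)→11·19+16≡17=r; r(17)→11·17+16≡21=v; e(4)→11·4+16≡8=i; a(0)→11·0+16≡16=q; m(12)→11·12+16≡18=s (all mod 26).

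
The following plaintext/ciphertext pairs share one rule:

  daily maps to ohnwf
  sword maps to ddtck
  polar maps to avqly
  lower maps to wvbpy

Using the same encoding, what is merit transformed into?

It's a Vigenère-style cipher with numeric key [11,7,5]: position i shifts by key[i mod 3].
On merit: m+11=x, e+7=l, r+5=w, i+11=t, t+7=a.

xlwta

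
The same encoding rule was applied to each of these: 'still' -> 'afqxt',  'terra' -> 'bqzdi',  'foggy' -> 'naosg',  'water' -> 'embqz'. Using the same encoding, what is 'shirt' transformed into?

Shifts by position in still: pos 0: s→a (+8), pos 1: t→f (+12), pos 2: i→q (+8), pos 3: l→x (+12) — repeating every 2. A repeating key of period 2 is used — shifts +8, +12 over and over.
Applying it to shirt: s+8=a, h+12=t, i+8=q, r+12=d, t+8=b.

atqdb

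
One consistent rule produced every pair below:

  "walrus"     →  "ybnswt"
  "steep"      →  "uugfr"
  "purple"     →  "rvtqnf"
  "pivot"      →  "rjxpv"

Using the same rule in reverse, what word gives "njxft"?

It's a Vigenère-style cipher with numeric key [2,1]: position i shifts by key[i mod 2].
Undoing it on njxft: n−2=l, j−1=i, x−2=v, f−1=e, t−2=r.

liver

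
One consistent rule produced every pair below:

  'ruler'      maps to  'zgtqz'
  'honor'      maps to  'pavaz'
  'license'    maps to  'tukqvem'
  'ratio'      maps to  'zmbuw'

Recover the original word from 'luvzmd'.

Shifts by position in ruler: pos 0: r→z (+8), pos 1: u→g (+12), pos 2: l→t (+8), pos 3: e→q (+12) — repeating every 2. A repeating key of period 2 is used — shifts +8, +12 over and over.
Undoing it on luvzmd: l−8=d, u−12=i, v−8=n, z−12=n, m−8=e, d−12=r.

dinner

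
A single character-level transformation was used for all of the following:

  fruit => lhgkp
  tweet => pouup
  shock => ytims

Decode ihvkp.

f(5)→l(11) and r(17)→h(7) fit y≡17x+4 (mod 26); the inverse of 17 mod 26 is 23. Each letter's alphabet position (a=0..z=25) is mapped through 17·x+4 mod 26 — an affine cipher.
Reversing it on ihvkp: i(8)→23·(8−4)≡14=o; h(7)→23·(7−4)≡17=r; v(21)→23·(21−4)≡1=b; k(10)→23·(10−4)≡8=i; p(15)→23·(15−4)≡19=t (all mod 26).

orbit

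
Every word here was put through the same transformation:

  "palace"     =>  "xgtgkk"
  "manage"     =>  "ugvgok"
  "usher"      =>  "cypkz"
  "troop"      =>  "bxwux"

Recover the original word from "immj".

Shifts by position in palace: pos 0: p→x (+8), pos 1: a→g (+6), pos 2: l→t (+8), pos 3: a→g (+6) — repeating every 2. It's a Vigenère-style cipher with numeric key [8,6]: position i shifts by key[i mod 2].
Undoing it on immj: i−8=a, m−6=g, m−8=e, j−6=d.

aged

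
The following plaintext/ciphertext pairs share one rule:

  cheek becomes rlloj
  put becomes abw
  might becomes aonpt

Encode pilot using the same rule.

The output letters match the input read backwards, each shifted +7: cheek reversed is keehc. Two steps: reverse the string, then apply a Caesar shift of +7.
Applying it to pilot: reverse → tolip; then shift: t+7=a, o+7=v, l+7=s, i+7=p, p+7=w.

avspw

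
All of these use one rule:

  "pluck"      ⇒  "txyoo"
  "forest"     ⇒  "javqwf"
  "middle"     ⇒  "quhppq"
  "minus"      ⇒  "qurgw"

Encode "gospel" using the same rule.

kawbix

Shifts by position in pluck: pos 0: p→t (+4), pos 1: l→x (+12), pos 2: u→y (+4), pos 3: c→o (+12) — repeating every 2. The shifts repeat in a cycle of length 2: positions 0,1,… shift by +4, +12, then the pattern repeats.
On gospel: g+4=k, o+12=a, s+4=w, p+12=b, e+4=i, l+12=x.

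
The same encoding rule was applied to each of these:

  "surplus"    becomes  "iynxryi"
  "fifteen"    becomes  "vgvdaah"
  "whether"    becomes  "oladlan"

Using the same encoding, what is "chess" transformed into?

s(18)→i(8) and u(20)→y(24) fit y≡21x+20 (mod 26); the inverse of 21 mod 26 is 5. This is an affine cipher: with a=0,…,z=25, each position x becomes (21x+20) mod 26.
For chess: c(2)→21·2+20≡10=k; h(7)→21·7+20≡11=l; e(4)→21·4+20≡0=a; s(18)→21·18+20≡8=i; s(18)→21·18+20≡8=i (all mod 26).

klaii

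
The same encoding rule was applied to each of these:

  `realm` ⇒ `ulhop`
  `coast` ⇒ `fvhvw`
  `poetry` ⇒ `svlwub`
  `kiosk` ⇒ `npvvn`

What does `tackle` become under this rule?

whfnol

The shift depends on letter class: consonant r→u is +3, but vowel e→l is +7. The rule splits by letter class: vowels +7, consonants +3.
For tackle: t(cons)+3=w, a(vowel)+7=h, c(cons)+3=f, k(cons)+3=n, l(cons)+3=o, e(vowel)+7=l.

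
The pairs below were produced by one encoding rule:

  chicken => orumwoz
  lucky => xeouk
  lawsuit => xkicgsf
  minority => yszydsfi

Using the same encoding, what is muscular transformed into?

yeemgvmb

Shifts by position in chicken: pos 0: c→o (+12), pos 1: h→r (+10), pos 2: i→u (+12), pos 3: c→m (+10) — repeating every 2. A repeating key of period 2 is used — shifts +12, +10 over and over.
For muscular: m+12=y, u+10=e, s+12=e, c+10=m, u+12=g, l+10=v, a+12=m, r+10=b.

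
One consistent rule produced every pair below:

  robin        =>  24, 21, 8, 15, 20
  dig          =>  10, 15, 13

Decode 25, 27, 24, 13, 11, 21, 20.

surgeon

Each letter is replaced by its alphabet position (a=1..z=26) + 6.
Undoing it on 25, 27, 24, 13, 11, 21, 20: 25→(25−6)÷1=19=s, 27→(27−6)÷1=21=u, 24→(24−6)÷1=18=r, 13→(13−6)÷1=7=g, 11→(11−6)÷1=5=e, 21→(21−6)÷1=15=o, 20→(20−6)÷1=14=n.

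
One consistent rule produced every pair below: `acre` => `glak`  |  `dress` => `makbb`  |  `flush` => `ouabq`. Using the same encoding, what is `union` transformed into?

awouw

Two shifts are in play — +6 for a/e/i/o/u, +9 for every other letter.
For union: u(vowel)+6=a, n(cons)+9=w, i(vowel)+6=o, o(vowel)+6=u, n(cons)+9=w.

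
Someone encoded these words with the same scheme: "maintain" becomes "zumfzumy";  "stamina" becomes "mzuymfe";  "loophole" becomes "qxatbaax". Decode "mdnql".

The output letters match the input read backwards, each shifted +12: maintain reversed is niatniam. Read the word backwards and shift each letter +12.
Decoding mdnql: shift back: m−12=a, d−12=r, n−12=b, q−12=e, l−12=z → arbez; then reverse → zebra.

zebra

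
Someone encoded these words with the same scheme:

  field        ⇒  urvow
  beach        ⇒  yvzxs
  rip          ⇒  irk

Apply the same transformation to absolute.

zyhlofgv

Each pair mirrors across the alphabet (f↔u, i↔r, e↔v): positions sum to 25. This is the alphabet-reversal cipher (Atbash): a becomes z, b becomes y, etc.
Applying it to absolute: a↔z, b↔y, s↔h, o↔l, l↔o, u↔f, t↔g, e↔v.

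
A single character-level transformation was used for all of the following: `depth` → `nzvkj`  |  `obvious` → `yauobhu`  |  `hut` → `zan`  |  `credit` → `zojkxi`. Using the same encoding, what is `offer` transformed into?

xkllu

The output letters match the input read backwards, each shifted +6: depth reversed is htped. The word is reversed, then every letter is shifted forward by 6.
Applying it to offer: reverse → reffo; then shift: r+6=x, e+6=k, f+6=l, f+6=l, o+6=u.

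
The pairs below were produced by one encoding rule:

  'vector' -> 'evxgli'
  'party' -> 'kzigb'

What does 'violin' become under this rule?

erlorm

Each pair mirrors across the alphabet (v↔e, e↔v, c↔x): positions sum to 25. This is the alphabet-reversal cipher (Atbash): a becomes z, b becomes y, etc.
On violin: v↔e, i↔r, o↔l, l↔o, i↔r, n↔m.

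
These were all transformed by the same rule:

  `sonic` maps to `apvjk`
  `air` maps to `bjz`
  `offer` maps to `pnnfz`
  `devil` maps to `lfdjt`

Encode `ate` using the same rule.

bbf

The shift depends on letter class: consonant s→a is +8, but vowel o→p is +1. Two shifts are in play — +1 for a/e/i/o/u, +8 for every other letter.
On ate: a(vowel)+1=b, t(cons)+8=b, e(vowel)+1=f.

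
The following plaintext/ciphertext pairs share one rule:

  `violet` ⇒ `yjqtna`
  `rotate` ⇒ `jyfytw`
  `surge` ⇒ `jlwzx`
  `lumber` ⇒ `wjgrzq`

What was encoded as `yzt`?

The output letters match the input read backwards, each shifted +5: violet reversed is teloiv. The word is reversed, then every letter is shifted forward by 5.
Reversing it on yzt: shift back: y−5=t, z−5=u, t−5=o → tuo; then reverse → out.

out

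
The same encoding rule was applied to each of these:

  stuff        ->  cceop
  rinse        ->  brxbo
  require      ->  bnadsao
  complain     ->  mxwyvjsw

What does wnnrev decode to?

It's a Vigenère-style cipher with numeric key [10,9]: position i shifts by key[i mod 2].
Decoding wnnrev: w−10=m, n−9=e, n−10=d, r−9=i, e−10=u, v−9=m.

medium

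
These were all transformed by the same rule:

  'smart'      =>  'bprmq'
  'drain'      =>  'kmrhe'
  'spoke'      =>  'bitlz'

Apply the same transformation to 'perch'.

Treating letters as 0–25, the rule is x ↦ 15x + 17 (mod 26).
Applying it to perch: p(15)→15·15+17≡8=i; e(4)→15·4+17≡25=z; r(17)→15·17+17≡12=m; c(2)→15·2+17≡21=v; h(7)→15·7+17≡18=s (all mod 26).

izmvs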